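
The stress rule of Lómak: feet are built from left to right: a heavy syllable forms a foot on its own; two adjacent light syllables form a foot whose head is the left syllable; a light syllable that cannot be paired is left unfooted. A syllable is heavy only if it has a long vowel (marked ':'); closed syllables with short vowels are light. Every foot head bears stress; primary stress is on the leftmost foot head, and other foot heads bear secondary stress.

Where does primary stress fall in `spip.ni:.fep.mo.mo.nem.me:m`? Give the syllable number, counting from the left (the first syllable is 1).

2

Weights: 1 spip L, 2 ni: H, 3 fep L, 4 mo L, 5 mo L, 6 nem L, 7 me:m H.
Parse left to right (heavy = foot alone; LL = one foot; stranded L unfooted): spip (ˈni:) (ˈfep.mo) (ˈmo.nem) (ˈme:m).
Foot heads: 2, 3, 5, 7.
Primary stress on the leftmost head = syllable 2.
Primary stress: syllable 2 → spip.ˈni:.fep.mo.mo.nem.me:m.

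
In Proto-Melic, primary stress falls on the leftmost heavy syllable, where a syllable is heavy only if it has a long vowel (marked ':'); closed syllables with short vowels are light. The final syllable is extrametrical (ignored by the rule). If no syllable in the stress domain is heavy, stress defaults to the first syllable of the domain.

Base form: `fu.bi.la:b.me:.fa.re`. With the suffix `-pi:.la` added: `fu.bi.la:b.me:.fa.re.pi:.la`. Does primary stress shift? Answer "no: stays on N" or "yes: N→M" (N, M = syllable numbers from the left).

no: stays on 3

Base `fu.bi.la:b.me:.fa.re` (6 syllables):
  The final syllable (6, re) is extrametrical; the stress domain is syllables 1–5.
  Weights: 1 fu L, 2 bi L, 3 la:b H, 4 me: H, 5 fa L.
  Heavy syllables in the domain: 3, 4. The leftmost is syllable 3 (la:b).
  → primary stress on syllable 3.
Suffixed `fu.bi.la:b.me:.fa.re.pi:.la` (8 syllables):
  The final syllable (8, la) is extrametrical; the stress domain is syllables 1–7.
  Weights: 1 fu L, 2 bi L, 3 la:b H, 4 me: H, 5 fa L, 6 re L, 7 pi: H.
  Heavy syllables in the domain: 3, 4, 7. The leftmost is syllable 3 (la:b).
  → primary stress on syllable 3.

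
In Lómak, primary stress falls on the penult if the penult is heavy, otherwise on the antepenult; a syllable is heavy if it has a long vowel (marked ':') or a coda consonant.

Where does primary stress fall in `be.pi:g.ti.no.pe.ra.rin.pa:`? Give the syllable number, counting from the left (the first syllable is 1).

7

Weights: 6 ra L, 7 rin H, 8 pa: H.
The penult (syllable 7, rin) is heavy, so it takes stress.
Primary stress: syllable 7 → be.pi:g.ti.no.pe.ra.ˈrin.pa:.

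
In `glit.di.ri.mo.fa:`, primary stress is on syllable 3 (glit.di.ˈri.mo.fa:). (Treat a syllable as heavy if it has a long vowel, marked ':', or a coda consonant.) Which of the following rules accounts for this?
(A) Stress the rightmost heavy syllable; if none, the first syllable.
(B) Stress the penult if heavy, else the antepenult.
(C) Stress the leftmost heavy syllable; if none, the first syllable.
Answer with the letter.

Rule A → syllable 5 (observed: 3).
Rule B → syllable 3 ✓.
Rule C → syllable 1 (observed: 3).

B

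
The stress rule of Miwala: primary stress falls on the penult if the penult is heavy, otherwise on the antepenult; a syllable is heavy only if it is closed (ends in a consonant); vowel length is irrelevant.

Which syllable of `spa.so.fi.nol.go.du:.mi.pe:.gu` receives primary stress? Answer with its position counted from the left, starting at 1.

Weights: 7 mi L, 8 pe: L, 9 gu L.
The penult (syllable 8, pe:) is light, so stress falls on the antepenult (syllable 7, mi).
Primary stress: syllable 7 → spa.so.fi.nol.go.du:.ˈmi.pe:.gu.

7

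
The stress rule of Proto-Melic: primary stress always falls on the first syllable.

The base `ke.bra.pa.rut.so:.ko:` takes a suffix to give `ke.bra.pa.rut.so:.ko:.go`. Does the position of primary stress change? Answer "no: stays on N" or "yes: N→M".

no: stays on 1

Base `ke.bra.pa.rut.so:.ko:` (6 syllables):
  The word has 6 syllables; the first syllable is syllable 1 (ke).
  → primary stress on syllable 1.
Suffixed `ke.bra.pa.rut.so:.ko:.go` (7 syllables):
  The word has 7 syllables; the first syllable is syllable 1 (ke).
  → primary stress on syllable 1.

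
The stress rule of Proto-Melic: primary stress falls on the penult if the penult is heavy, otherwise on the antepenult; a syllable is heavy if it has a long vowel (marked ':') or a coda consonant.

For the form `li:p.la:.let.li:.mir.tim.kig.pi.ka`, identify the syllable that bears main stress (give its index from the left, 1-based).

7

Weights: 7 kig H, 8 pi L, 9 ka L.
The penult (syllable 8, pi) is light, so stress falls on the antepenult (syllable 7, kig).
Primary stress: syllable 7 → li:p.la:.let.li:.mir.tim.ˈkig.pi.ka.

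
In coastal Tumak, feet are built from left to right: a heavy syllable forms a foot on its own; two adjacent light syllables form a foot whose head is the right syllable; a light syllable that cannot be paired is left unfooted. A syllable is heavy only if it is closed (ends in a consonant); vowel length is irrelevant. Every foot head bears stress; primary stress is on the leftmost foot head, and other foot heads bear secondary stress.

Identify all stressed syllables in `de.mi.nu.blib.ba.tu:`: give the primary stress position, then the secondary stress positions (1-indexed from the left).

Weights: 1 de L, 2 mi L, 3 nu L, 4 blib H, 5 ba L, 6 tu: L.
Parse left to right (heavy = foot alone; LL = one foot; stranded L unfooted): (de.ˈmi) nu (ˈblib) (ba.ˈtu:).
Foot heads: 2, 4, 6.
Primary stress on the leftmost head = syllable 2.
Secondary stress on 4, 6: de.ˈmi.nu.ˌblib.ba.ˌtu:.

primary 2, secondary 4, 6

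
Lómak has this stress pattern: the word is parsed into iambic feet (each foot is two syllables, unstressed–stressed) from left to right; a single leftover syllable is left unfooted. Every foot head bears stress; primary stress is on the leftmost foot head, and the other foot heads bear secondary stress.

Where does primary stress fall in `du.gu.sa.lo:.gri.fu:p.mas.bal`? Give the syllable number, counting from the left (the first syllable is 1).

2

Parse left to right into iambic (σˈσ) feet: (du.ˈgu) (sa.ˈlo:) (gri.ˈfu:p) (mas.ˈbal).
Foot heads (stressed positions): 2, 4, 6, 8.
End Rule Leftmost: primary stress on the leftmost head = syllable 2.
Primary stress: syllable 2 → du.ˈgu.sa.lo:.gri.fu:p.mas.bal.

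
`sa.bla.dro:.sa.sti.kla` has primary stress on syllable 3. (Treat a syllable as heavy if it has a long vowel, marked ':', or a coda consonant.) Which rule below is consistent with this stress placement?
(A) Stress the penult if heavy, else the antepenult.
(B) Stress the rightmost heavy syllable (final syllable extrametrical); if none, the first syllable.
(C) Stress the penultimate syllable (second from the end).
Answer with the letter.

B

Rule A → syllable 4 (observed: 3).
Rule B → syllable 3 ✓.
Rule C → syllable 5 (observed: 3).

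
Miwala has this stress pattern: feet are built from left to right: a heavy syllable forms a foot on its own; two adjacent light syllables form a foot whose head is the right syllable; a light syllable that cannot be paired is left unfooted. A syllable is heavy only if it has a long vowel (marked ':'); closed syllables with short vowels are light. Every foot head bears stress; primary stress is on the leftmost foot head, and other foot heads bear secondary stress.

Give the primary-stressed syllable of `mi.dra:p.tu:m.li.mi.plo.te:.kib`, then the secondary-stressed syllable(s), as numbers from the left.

Weights: 1 mi L, 2 dra:p H, 3 tu:m H, 4 li L, 5 mi L, 6 plo L, 7 te: H, 8 kib L.
Parse left to right (heavy = foot alone; LL = one foot; stranded L unfooted): mi (ˈdra:p) (ˈtu:m) (li.ˈmi) plo (ˈte:) kib.
Foot heads: 2, 3, 5, 7.
Primary stress on the leftmost head = syllable 2.
Secondary stress on 3, 5, 7: mi.ˈdra:p.ˌtu:m.li.ˌmi.plo.ˌte:.kib.

primary 2, secondary 3, 5, 7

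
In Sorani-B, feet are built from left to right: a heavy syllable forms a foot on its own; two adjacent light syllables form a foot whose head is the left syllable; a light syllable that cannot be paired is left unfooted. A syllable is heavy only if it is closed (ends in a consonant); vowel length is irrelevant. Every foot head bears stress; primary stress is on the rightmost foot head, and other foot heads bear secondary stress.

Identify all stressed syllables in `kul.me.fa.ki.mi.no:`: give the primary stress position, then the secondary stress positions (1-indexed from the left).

primary 4, secondary 1, 2

Weights: 1 kul H, 2 me L, 3 fa L, 4 ki L, 5 mi L, 6 no: L.
Parse left to right (heavy = foot alone; LL = one foot; stranded L unfooted): (ˈkul) (ˈme.fa) (ˈki.mi) no:.
Foot heads: 1, 2, 4.
Primary stress on the rightmost head = syllable 4.
Secondary stress on 1, 2: ˌkul.ˌme.fa.ˈki.mi.no:.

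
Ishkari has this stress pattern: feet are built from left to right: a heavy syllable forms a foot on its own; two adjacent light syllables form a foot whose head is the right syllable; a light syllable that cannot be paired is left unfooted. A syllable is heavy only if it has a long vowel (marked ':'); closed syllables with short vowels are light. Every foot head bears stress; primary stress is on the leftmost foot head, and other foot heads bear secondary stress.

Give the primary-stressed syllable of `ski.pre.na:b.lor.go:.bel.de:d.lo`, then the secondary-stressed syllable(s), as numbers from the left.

primary 2, secondary 3, 5, 7

Weights: 1 ski L, 2 pre L, 3 na:b H, 4 lor L, 5 go: H, 6 bel L, 7 de:d H, 8 lo L.
Parse left to right (heavy = foot alone; LL = one foot; stranded L unfooted): (ski.ˈpre) (ˈna:b) lor (ˈgo:) bel (ˈde:d) lo.
Foot heads: 2, 3, 5, 7.
Primary stress on the leftmost head = syllable 2.
Secondary stress on 3, 5, 7: ski.ˈpre.ˌna:b.lor.ˌgo:.bel.ˌde:d.lo.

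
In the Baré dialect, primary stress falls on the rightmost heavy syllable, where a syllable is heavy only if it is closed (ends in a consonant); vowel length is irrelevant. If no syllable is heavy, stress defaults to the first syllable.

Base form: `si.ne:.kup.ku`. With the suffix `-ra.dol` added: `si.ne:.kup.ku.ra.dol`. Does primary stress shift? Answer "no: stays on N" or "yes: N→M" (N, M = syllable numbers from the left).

Base `si.ne:.kup.ku` (4 syllables):
  Weights: 1 si L, 2 ne: L, 3 kup H, 4 ku L.
  Heavy syllables in the domain: 3. The rightmost is syllable 3 (kup).
  → primary stress on syllable 3.
Suffixed `si.ne:.kup.ku.ra.dol` (6 syllables):
  Weights: 1 si L, 2 ne: L, 3 kup H, 4 ku L, 5 ra L, 6 dol H.
  Heavy syllables in the domain: 3, 6. The rightmost is syllable 6 (dol).
  → primary stress on syllable 6.

yes: 3→6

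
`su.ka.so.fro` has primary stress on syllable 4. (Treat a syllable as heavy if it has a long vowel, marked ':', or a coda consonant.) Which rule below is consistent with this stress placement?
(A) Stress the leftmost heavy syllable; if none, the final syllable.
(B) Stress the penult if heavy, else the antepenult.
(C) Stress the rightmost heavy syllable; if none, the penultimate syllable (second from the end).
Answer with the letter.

Rule A → syllable 4 ✓.
Rule B → syllable 2 (observed: 4).
Rule C → syllable 3 (observed: 4).

A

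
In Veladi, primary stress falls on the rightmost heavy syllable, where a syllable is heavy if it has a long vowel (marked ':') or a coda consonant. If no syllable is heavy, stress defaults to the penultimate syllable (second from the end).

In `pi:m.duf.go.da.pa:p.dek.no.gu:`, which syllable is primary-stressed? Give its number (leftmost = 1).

8

Weights: 1 pi:m H, 2 duf H, 3 go L, 4 da L, 5 pa:p H, 6 dek H, 7 no L, 8 gu: H.
Heavy syllables in the domain: 1, 2, 5, 6, 8. The rightmost is syllable 8 (gu:).
Primary stress: syllable 8 → pi:m.duf.go.da.pa:p.dek.no.ˈgu:.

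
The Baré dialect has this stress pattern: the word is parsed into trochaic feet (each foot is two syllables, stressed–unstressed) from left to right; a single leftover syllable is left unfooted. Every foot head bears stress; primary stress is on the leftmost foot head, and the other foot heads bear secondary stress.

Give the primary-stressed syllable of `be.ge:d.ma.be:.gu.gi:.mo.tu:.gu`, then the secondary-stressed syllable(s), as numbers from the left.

primary 1, secondary 3, 5, 7

Parse left to right into trochaic (ˈσσ) feet: (ˈbe.ge:d) (ˈma.be:) (ˈgu.gi:) (ˈmo.tu:) gu. Syllable 9 is left unfooted.
Foot heads (stressed positions): 1, 3, 5, 7.
End Rule Leftmost: primary stress on the leftmost head = syllable 1.
Secondary stress on 3, 5, 7: ˈbe.ge:d.ˌma.be:.ˌgu.gi:.ˌmo.tu:.gu.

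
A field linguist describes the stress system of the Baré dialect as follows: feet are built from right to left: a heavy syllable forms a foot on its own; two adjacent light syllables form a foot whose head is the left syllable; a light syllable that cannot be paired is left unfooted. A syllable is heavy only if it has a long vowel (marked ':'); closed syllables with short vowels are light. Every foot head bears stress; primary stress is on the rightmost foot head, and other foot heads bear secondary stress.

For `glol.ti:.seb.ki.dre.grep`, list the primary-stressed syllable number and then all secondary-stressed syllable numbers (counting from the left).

primary 5, secondary 2, 3

Weights: 1 glol L, 2 ti: H, 3 seb L, 4 ki L, 5 dre L, 6 grep L.
Parse right to left (heavy = foot alone; LL = one foot; stranded L unfooted): glol (ˈti:) (ˈseb.ki) (ˈdre.grep).
Foot heads: 2, 3, 5.
Primary stress on the rightmost head = syllable 5.
Secondary stress on 2, 3: glol.ˌti:.ˌseb.ki.ˈdre.grep.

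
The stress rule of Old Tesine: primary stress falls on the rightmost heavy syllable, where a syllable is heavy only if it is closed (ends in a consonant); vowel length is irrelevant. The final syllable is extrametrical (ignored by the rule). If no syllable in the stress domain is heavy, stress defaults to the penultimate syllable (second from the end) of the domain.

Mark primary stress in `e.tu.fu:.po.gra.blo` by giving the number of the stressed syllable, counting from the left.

The final syllable (6, blo) is extrametrical; the stress domain is syllables 1–5.
Weights: 1 e L, 2 tu L, 3 fu: L, 4 po L, 5 gra L.
No heavy syllable in the domain; default to the penultimate syllable (second from the end) of the domain = syllable 4.
Primary stress: syllable 4 → e.tu.fu:.ˈpo.gra.blo.

4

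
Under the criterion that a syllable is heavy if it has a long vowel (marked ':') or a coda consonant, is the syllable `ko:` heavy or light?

`ko:`: long vowel, open (no coda). Long vowel → heavy.

heavy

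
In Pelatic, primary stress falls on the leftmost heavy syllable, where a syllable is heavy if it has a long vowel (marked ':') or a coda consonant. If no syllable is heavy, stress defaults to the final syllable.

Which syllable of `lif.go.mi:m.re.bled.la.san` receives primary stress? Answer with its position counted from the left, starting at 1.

1

Weights: 1 lif H, 2 go L, 3 mi:m H, 4 re L, 5 bled H, 6 la L, 7 san H.
Heavy syllables in the domain: 1, 3, 5, 7. The leftmost is syllable 1 (lif).
Primary stress: syllable 1 → ˈlif.go.mi:m.re.bled.la.san.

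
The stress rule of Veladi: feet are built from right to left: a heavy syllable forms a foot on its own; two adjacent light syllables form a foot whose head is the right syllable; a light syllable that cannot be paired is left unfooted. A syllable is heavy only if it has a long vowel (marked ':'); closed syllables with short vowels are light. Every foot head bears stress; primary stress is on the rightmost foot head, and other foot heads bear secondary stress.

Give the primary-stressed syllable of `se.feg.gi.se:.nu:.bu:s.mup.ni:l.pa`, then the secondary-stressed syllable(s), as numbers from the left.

Weights: 1 se L, 2 feg L, 3 gi L, 4 se: H, 5 nu: H, 6 bu:s H, 7 mup L, 8 ni:l H, 9 pa L.
Parse right to left (heavy = foot alone; LL = one foot; stranded L unfooted): se (feg.ˈgi) (ˈse:) (ˈnu:) (ˈbu:s) mup (ˈni:l) pa.
Foot heads: 3, 4, 5, 6, 8.
Primary stress on the rightmost head = syllable 8.
Secondary stress on 3, 4, 5, 6: se.feg.ˌgi.ˌse:.ˌnu:.ˌbu:s.mup.ˈni:l.pa.

primary 8, secondary 3, 4, 5, 6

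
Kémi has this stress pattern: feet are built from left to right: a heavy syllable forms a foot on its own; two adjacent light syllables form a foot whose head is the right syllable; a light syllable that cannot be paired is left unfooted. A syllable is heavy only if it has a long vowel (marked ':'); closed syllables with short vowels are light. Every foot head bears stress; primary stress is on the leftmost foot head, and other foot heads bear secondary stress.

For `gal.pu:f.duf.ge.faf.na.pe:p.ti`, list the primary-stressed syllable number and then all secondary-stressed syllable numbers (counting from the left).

Weights: 1 gal L, 2 pu:f H, 3 duf L, 4 ge L, 5 faf L, 6 na L, 7 pe:p H, 8 ti L.
Parse left to right (heavy = foot alone; LL = one foot; stranded L unfooted): gal (ˈpu:f) (duf.ˈge) (faf.ˈna) (ˈpe:p) ti.
Foot heads: 2, 4, 6, 7.
Primary stress on the leftmost head = syllable 2.
Secondary stress on 4, 6, 7: gal.ˈpu:f.duf.ˌge.faf.ˌna.ˌpe:p.ti.

primary 2, secondary 4, 6, 7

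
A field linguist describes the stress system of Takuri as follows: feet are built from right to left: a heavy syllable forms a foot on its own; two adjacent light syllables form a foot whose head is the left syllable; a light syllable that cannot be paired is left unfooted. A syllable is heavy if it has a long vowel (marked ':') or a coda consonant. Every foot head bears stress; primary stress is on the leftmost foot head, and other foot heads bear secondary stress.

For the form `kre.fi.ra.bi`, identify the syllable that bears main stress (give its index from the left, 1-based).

Weights: 1 kre L, 2 fi L, 3 ra L, 4 bi L.
Parse right to left (heavy = foot alone; LL = one foot; stranded L unfooted): (ˈkre.fi) (ˈra.bi).
Foot heads: 1, 3.
Primary stress on the leftmost head = syllable 1.
Primary stress: syllable 1 → ˈkre.fi.ra.bi.

1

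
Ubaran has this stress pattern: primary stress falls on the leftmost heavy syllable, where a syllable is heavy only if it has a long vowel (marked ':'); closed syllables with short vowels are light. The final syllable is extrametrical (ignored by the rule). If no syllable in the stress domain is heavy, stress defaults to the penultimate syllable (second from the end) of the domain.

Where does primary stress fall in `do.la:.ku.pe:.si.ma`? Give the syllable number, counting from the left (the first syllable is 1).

2

The final syllable (6, ma) is extrametrical; the stress domain is syllables 1–5.
Weights: 1 do L, 2 la: H, 3 ku L, 4 pe: H, 5 si L.
Heavy syllables in the domain: 2, 4. The leftmost is syllable 2 (la:).
Primary stress: syllable 2 → do.ˈla:.ku.pe:.si.ma.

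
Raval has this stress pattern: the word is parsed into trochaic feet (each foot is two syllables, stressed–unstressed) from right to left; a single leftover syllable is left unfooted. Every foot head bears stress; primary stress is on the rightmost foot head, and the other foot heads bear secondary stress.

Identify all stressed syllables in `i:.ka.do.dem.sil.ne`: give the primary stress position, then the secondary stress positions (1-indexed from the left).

primary 5, secondary 1, 3

Parse right to left into trochaic (ˈσσ) feet: (ˈi:.ka) (ˈdo.dem) (ˈsil.ne).
Foot heads (stressed positions): 1, 3, 5.
End Rule Rightmost: primary stress on the rightmost head = syllable 5.
Secondary stress on 1, 3: ˌi:.ka.ˌdo.dem.ˈsil.ne.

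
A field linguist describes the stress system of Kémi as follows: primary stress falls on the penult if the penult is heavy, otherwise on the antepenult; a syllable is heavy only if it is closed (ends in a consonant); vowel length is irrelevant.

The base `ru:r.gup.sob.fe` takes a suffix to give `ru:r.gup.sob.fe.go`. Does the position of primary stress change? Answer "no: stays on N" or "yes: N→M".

Base `ru:r.gup.sob.fe` (4 syllables):
  Weights: 2 gup H, 3 sob H, 4 fe L.
  The penult (syllable 3, sob) is heavy, so it takes stress.
  → primary stress on syllable 3.
Suffixed `ru:r.gup.sob.fe.go` (5 syllables):
  Weights: 3 sob H, 4 fe L, 5 go L.
  The penult (syllable 4, fe) is light, so stress falls on the antepenult (syllable 3, sob).
  → primary stress on syllable 3.

no: stays on 3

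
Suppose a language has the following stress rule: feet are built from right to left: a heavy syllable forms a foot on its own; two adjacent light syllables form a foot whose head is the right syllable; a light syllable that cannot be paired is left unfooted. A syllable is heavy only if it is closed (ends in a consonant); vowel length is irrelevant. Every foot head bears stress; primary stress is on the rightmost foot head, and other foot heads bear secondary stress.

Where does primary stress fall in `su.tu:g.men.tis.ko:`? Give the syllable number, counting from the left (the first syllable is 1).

4

Weights: 1 su L, 2 tu:g H, 3 men H, 4 tis H, 5 ko: L.
Parse right to left (heavy = foot alone; LL = one foot; stranded L unfooted): su (ˈtu:g) (ˈmen) (ˈtis) ko:.
Foot heads: 2, 3, 4.
Primary stress on the rightmost head = syllable 4.
Primary stress: syllable 4 → su.tu:g.men.ˈtis.ko:.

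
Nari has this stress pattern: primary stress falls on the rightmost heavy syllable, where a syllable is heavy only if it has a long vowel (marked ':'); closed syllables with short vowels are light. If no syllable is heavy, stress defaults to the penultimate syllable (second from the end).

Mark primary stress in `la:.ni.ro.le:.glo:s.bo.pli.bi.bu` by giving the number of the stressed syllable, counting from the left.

Weights: 1 la: H, 2 ni L, 3 ro L, 4 le: H, 5 glo:s H, 6 bo L, 7 pli L, 8 bi L, 9 bu L.
Heavy syllables in the domain: 1, 4, 5. The rightmost is syllable 5 (glo:s).
Primary stress: syllable 5 → la:.ni.ro.le:.ˈglo:s.bo.pli.bi.bu.

5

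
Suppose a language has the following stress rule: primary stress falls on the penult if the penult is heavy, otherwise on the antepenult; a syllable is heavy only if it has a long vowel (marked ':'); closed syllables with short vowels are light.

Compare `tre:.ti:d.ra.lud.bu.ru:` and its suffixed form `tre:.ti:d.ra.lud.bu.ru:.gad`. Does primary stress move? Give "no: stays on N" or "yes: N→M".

yes: 4→6

Base `tre:.ti:d.ra.lud.bu.ru:` (6 syllables):
  Weights: 4 lud L, 5 bu L, 6 ru: H.
  The penult (syllable 5, bu) is light, so stress falls on the antepenult (syllable 4, lud).
  → primary stress on syllable 4.
Suffixed `tre:.ti:d.ra.lud.bu.ru:.gad` (7 syllables):
  Weights: 5 bu L, 6 ru: H, 7 gad L.
  The penult (syllable 6, ru:) is heavy, so it takes stress.
  → primary stress on syllable 6.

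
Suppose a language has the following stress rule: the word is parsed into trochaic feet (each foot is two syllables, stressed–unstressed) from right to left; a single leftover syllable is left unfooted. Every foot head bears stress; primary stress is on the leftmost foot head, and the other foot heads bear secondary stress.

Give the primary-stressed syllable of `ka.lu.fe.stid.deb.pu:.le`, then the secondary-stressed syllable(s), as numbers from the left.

primary 2, secondary 4, 6

Parse right to left into trochaic (ˈσσ) feet: ka (ˈlu.fe) (ˈstid.deb) (ˈpu:.le). Syllable 1 is left unfooted.
Foot heads (stressed positions): 2, 4, 6.
End Rule Leftmost: primary stress on the leftmost head = syllable 2.
Secondary stress on 4, 6: ka.ˈlu.fe.ˌstid.deb.ˌpu:.le.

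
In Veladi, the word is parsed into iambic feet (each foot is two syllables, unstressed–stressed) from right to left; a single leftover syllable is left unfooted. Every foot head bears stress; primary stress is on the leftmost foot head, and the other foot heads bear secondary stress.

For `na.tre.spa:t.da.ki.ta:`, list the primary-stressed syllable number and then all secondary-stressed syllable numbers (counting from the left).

primary 2, secondary 4, 6

Parse right to left into iambic (σˈσ) feet: (na.ˈtre) (spa:t.ˈda) (ki.ˈta:).
Foot heads (stressed positions): 2, 4, 6.
End Rule Leftmost: primary stress on the leftmost head = syllable 2.
Secondary stress on 4, 6: na.ˈtre.spa:t.ˌda.ki.ˌta:.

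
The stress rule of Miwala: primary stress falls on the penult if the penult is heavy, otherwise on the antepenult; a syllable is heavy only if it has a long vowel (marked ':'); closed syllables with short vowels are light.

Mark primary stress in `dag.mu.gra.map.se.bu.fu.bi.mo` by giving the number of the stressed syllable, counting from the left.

7

Weights: 7 fu L, 8 bi L, 9 mo L.
The penult (syllable 8, bi) is light, so stress falls on the antepenult (syllable 7, fu).
Primary stress: syllable 7 → dag.mu.gra.map.se.bu.ˈfu.bi.mo.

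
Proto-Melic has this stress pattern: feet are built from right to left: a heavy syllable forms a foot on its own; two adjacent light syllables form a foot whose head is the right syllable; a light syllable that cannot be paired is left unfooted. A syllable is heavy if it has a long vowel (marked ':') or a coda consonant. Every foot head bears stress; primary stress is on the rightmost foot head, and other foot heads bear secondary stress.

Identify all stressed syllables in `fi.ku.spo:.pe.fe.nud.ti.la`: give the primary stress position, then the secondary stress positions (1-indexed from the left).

Weights: 1 fi L, 2 ku L, 3 spo: H, 4 pe L, 5 fe L, 6 nud H, 7 ti L, 8 la L.
Parse right to left (heavy = foot alone; LL = one foot; stranded L unfooted): (fi.ˈku) (ˈspo:) (pe.ˈfe) (ˈnud) (ti.ˈla).
Foot heads: 2, 3, 5, 6, 8.
Primary stress on the rightmost head = syllable 8.
Secondary stress on 2, 3, 5, 6: fi.ˌku.ˌspo:.pe.ˌfe.ˌnud.ti.ˈla.

primary 8, secondary 2, 3, 5, 6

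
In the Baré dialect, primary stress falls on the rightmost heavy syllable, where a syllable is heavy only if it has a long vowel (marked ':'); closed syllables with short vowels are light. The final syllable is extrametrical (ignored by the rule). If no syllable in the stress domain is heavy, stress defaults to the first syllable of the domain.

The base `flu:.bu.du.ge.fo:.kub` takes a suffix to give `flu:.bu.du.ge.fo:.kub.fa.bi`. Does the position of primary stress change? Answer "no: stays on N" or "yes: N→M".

Base `flu:.bu.du.ge.fo:.kub` (6 syllables):
  The final syllable (6, kub) is extrametrical; the stress domain is syllables 1–5.
  Weights: 1 flu: H, 2 bu L, 3 du L, 4 ge L, 5 fo: H.
  Heavy syllables in the domain: 1, 5. The rightmost is syllable 5 (fo:).
  → primary stress on syllable 5.
Suffixed `flu:.bu.du.ge.fo:.kub.fa.bi` (8 syllables):
  The final syllable (8, bi) is extrametrical; the stress domain is syllables 1–7.
  Weights: 1 flu: H, 2 bu L, 3 du L, 4 ge L, 5 fo: H, 6 kub L, 7 fa L.
  Heavy syllables in the domain: 1, 5. The rightmost is syllable 5 (fo:).
  → primary stress on syllable 5.

no: stays on 5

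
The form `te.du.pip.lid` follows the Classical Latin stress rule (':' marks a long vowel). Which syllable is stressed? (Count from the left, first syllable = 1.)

3

Classical Latin: stress the penult if heavy (long vowel or closed), else the antepenult.
Weights: 2 du L, 3 pip H, 4 lid H.
The penult (syllable 3, pip) is heavy, so it takes stress.
Stress on syllable 3: te.du.ˈpip.lid.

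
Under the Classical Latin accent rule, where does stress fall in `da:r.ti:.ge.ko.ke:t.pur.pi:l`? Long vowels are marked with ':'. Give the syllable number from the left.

6

Classical Latin: stress the penult if heavy (long vowel or closed), else the antepenult.
Weights: 5 ke:t H, 6 pur H, 7 pi:l H.
The penult (syllable 6, pur) is heavy, so it takes stress.
Stress on syllable 6: da:r.ti:.ge.ko.ke:t.ˈpur.pi:l.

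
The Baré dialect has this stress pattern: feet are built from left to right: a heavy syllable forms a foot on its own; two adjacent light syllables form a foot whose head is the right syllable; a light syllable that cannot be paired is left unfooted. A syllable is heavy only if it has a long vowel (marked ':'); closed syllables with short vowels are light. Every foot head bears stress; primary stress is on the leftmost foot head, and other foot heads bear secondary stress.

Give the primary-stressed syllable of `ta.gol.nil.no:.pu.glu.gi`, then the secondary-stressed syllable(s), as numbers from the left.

Weights: 1 ta L, 2 gol L, 3 nil L, 4 no: H, 5 pu L, 6 glu L, 7 gi L.
Parse left to right (heavy = foot alone; LL = one foot; stranded L unfooted): (ta.ˈgol) nil (ˈno:) (pu.ˈglu) gi.
Foot heads: 2, 4, 6.
Primary stress on the leftmost head = syllable 2.
Secondary stress on 4, 6: ta.ˈgol.nil.ˌno:.pu.ˌglu.gi.

primary 2, secondary 4, 6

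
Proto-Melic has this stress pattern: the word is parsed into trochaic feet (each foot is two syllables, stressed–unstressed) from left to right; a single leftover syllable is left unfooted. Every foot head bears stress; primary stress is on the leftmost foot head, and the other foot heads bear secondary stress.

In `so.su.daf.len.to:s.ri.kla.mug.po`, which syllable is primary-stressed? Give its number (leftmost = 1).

Parse left to right into trochaic (ˈσσ) feet: (ˈso.su) (ˈdaf.len) (ˈto:s.ri) (ˈkla.mug) po. Syllable 9 is left unfooted.
Foot heads (stressed positions): 1, 3, 5, 7.
End Rule Leftmost: primary stress on the leftmost head = syllable 1.
Primary stress: syllable 1 → ˈso.su.daf.len.to:s.ri.kla.mug.po.

1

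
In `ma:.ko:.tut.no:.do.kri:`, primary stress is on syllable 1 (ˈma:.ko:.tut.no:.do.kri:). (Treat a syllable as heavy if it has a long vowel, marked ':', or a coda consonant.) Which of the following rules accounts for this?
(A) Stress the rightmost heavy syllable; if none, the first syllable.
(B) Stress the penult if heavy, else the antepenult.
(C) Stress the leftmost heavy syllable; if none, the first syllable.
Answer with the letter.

Rule A → syllable 6 (observed: 1).
Rule B → syllable 4 (observed: 1).
Rule C → syllable 1 ✓.

C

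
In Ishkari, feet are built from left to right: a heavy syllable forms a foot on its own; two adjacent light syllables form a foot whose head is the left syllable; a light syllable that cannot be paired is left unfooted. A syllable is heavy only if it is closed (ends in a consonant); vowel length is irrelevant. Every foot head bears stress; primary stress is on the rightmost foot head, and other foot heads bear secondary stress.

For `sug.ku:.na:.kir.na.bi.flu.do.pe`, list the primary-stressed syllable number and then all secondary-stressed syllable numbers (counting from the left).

Weights: 1 sug H, 2 ku: L, 3 na: L, 4 kir H, 5 na L, 6 bi L, 7 flu L, 8 do L, 9 pe L.
Parse left to right (heavy = foot alone; LL = one foot; stranded L unfooted): (ˈsug) (ˈku:.na:) (ˈkir) (ˈna.bi) (ˈflu.do) pe.
Foot heads: 1, 2, 4, 5, 7.
Primary stress on the rightmost head = syllable 7.
Secondary stress on 1, 2, 4, 5: ˌsug.ˌku:.na:.ˌkir.ˌna.bi.ˈflu.do.pe.

primary 7, secondary 1, 2, 4, 5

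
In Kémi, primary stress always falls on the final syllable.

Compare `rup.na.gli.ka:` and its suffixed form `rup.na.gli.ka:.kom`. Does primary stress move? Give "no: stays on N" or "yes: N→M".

Base `rup.na.gli.ka:` (4 syllables):
  The word has 4 syllables; the final syllable is syllable 4 (ka:).
  → primary stress on syllable 4.
Suffixed `rup.na.gli.ka:.kom` (5 syllables):
  The word has 5 syllables; the final syllable is syllable 5 (kom).
  → primary stress on syllable 5.

yes: 4→5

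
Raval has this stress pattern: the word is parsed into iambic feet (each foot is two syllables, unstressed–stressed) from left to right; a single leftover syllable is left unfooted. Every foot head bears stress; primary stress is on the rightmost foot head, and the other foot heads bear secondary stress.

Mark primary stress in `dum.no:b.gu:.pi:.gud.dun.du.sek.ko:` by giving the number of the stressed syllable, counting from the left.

Parse left to right into iambic (σˈσ) feet: (dum.ˈno:b) (gu:.ˈpi:) (gud.ˈdun) (du.ˈsek) ko:. Syllable 9 is left unfooted.
Foot heads (stressed positions): 2, 4, 6, 8.
End Rule Rightmost: primary stress on the rightmost head = syllable 8.
Primary stress: syllable 8 → dum.no:b.gu:.pi:.gud.dun.du.ˈsek.ko:.

8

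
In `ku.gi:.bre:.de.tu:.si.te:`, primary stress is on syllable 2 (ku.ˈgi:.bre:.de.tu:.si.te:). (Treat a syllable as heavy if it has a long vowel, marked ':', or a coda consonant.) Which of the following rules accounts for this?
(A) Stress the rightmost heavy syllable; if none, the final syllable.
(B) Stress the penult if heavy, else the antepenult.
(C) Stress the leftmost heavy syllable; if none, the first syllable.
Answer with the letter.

Rule A → syllable 7 (observed: 2).
Rule B → syllable 5 (observed: 2).
Rule C → syllable 2 ✓.

C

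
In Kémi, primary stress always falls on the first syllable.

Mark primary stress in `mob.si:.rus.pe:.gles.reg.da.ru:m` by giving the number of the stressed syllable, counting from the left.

The word has 8 syllables; the first syllable is syllable 1 (mob).
Primary stress: syllable 1 → ˈmob.si:.rus.pe:.gles.reg.da.ru:m.

1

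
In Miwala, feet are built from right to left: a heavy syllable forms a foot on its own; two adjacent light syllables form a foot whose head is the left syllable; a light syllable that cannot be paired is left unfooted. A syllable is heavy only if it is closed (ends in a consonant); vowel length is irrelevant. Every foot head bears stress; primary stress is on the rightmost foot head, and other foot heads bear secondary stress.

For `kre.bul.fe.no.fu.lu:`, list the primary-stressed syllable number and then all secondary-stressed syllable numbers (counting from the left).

primary 5, secondary 2, 3

Weights: 1 kre L, 2 bul H, 3 fe L, 4 no L, 5 fu L, 6 lu: L.
Parse right to left (heavy = foot alone; LL = one foot; stranded L unfooted): kre (ˈbul) (ˈfe.no) (ˈfu.lu:).
Foot heads: 2, 3, 5.
Primary stress on the rightmost head = syllable 5.
Secondary stress on 2, 3: kre.ˌbul.ˌfe.no.ˈfu.lu:.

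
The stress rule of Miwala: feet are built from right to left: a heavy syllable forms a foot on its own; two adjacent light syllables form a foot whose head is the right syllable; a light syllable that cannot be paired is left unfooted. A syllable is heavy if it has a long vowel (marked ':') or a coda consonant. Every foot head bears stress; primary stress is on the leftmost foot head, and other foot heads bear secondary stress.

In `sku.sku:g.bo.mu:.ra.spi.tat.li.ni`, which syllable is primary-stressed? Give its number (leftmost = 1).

2

Weights: 1 sku L, 2 sku:g H, 3 bo L, 4 mu: H, 5 ra L, 6 spi L, 7 tat H, 8 li L, 9 ni L.
Parse right to left (heavy = foot alone; LL = one foot; stranded L unfooted): sku (ˈsku:g) bo (ˈmu:) (ra.ˈspi) (ˈtat) (li.ˈni).
Foot heads: 2, 4, 6, 7, 9.
Primary stress on the leftmost head = syllable 2.
Primary stress: syllable 2 → sku.ˈsku:g.bo.mu:.ra.spi.tat.li.ni.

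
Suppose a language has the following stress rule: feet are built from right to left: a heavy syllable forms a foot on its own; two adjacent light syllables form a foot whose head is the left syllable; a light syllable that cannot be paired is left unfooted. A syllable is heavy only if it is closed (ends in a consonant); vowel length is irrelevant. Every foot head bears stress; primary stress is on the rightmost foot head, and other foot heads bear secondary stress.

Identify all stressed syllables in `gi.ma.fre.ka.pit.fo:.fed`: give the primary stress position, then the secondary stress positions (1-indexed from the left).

primary 7, secondary 1, 3, 5

Weights: 1 gi L, 2 ma L, 3 fre L, 4 ka L, 5 pit H, 6 fo: L, 7 fed H.
Parse right to left (heavy = foot alone; LL = one foot; stranded L unfooted): (ˈgi.ma) (ˈfre.ka) (ˈpit) fo: (ˈfed).
Foot heads: 1, 3, 5, 7.
Primary stress on the rightmost head = syllable 7.
Secondary stress on 1, 3, 5: ˌgi.ma.ˌfre.ka.ˌpit.fo:.ˈfed.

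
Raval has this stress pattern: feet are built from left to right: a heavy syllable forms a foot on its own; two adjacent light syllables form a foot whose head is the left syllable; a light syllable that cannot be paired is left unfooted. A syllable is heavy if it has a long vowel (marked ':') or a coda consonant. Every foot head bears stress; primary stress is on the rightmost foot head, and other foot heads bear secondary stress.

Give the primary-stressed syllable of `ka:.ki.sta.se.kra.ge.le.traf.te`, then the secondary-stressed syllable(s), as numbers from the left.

Weights: 1 ka: H, 2 ki L, 3 sta L, 4 se L, 5 kra L, 6 ge L, 7 le L, 8 traf H, 9 te L.
Parse left to right (heavy = foot alone; LL = one foot; stranded L unfooted): (ˈka:) (ˈki.sta) (ˈse.kra) (ˈge.le) (ˈtraf) te.
Foot heads: 1, 2, 4, 6, 8.
Primary stress on the rightmost head = syllable 8.
Secondary stress on 1, 2, 4, 6: ˌka:.ˌki.sta.ˌse.kra.ˌge.le.ˈtraf.te.

primary 8, secondary 1, 2, 4, 6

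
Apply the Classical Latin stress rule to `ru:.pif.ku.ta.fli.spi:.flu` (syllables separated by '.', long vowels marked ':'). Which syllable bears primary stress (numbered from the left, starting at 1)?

6

Classical Latin: stress the penult if heavy (long vowel or closed), else the antepenult.
Weights: 5 fli L, 6 spi: H, 7 flu L.
The penult (syllable 6, spi:) is heavy, so it takes stress.
Stress on syllable 6: ru:.pif.ku.ta.fli.ˈspi:.flu.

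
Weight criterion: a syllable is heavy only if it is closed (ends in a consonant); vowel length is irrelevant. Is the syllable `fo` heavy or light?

`fo`: short vowel, open (no coda). Open (no coda) → light.

light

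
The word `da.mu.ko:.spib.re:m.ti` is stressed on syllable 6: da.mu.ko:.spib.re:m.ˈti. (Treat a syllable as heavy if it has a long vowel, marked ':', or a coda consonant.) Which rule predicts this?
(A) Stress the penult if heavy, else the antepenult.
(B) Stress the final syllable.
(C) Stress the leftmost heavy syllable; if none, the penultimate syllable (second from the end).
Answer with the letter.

B

Rule A → syllable 5 (observed: 6).
Rule B → syllable 6 ✓.
Rule C → syllable 3 (observed: 6).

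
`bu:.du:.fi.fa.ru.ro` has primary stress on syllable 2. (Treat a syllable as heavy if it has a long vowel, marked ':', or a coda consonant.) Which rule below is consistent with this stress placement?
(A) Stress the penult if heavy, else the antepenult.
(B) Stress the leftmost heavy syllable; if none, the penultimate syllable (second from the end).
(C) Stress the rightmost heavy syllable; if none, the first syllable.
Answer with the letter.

Rule A → syllable 4 (observed: 2).
Rule B → syllable 1 (observed: 2).
Rule C → syllable 2 ✓.

C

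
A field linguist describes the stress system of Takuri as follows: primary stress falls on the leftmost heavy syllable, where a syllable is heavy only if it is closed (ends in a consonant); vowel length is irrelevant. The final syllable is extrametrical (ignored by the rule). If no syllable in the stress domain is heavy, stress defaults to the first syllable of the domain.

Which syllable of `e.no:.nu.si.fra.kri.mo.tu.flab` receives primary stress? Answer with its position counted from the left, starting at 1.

1

The final syllable (9, flab) is extrametrical; the stress domain is syllables 1–8.
Weights: 1 e L, 2 no: L, 3 nu L, 4 si L, 5 fra L, 6 kri L, 7 mo L, 8 tu L.
No heavy syllable in the domain; default to the first syllable of the domain = syllable 1.
Primary stress: syllable 1 → ˈe.no:.nu.si.fra.kri.mo.tu.flab.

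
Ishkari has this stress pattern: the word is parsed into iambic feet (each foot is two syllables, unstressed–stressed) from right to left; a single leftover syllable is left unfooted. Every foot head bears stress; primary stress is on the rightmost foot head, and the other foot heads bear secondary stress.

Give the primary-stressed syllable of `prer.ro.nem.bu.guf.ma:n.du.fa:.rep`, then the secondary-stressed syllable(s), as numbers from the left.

primary 9, secondary 3, 5, 7

Parse right to left into iambic (σˈσ) feet: prer (ro.ˈnem) (bu.ˈguf) (ma:n.ˈdu) (fa:.ˈrep). Syllable 1 is left unfooted.
Foot heads (stressed positions): 3, 5, 7, 9.
End Rule Rightmost: primary stress on the rightmost head = syllable 9.
Secondary stress on 3, 5, 7: prer.ro.ˌnem.bu.ˌguf.ma:n.ˌdu.fa:.ˈrep.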